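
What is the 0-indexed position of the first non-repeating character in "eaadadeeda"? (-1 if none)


Input: eaadadeeda
Character frequencies:
  'a': 4
  'd': 3
  'e': 3
Scanning left to right for freq == 1:
  Position 0 ('e'): freq=3, skip
  Position 1 ('a'): freq=4, skip
  Position 2 ('a'): freq=4, skip
  Position 3 ('d'): freq=3, skip
  Position 4 ('a'): freq=4, skip
  Position 5 ('d'): freq=3, skip
  Position 6 ('e'): freq=3, skip
  Position 7 ('e'): freq=3, skip
  Position 8 ('d'): freq=3, skip
  Position 9 ('a'): freq=4, skip
  No unique character found => answer = -1

-1


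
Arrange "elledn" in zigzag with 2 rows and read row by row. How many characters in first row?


Zigzag "elledn" into 2 rows:
Placing characters:
  'e' => row 0
  'l' => row 1
  'l' => row 0
  'e' => row 1
  'd' => row 0
  'n' => row 1
Rows:
  Row 0: "eld"
  Row 1: "len"
First row length: 3

3


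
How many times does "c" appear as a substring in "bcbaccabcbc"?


Searching for "c" in "bcbaccabcbc"
Scanning each position:
  Position 0: "b" => no
  Position 1: "c" => MATCH
  Position 2: "b" => no
  Position 3: "a" => no
  Position 4: "c" => MATCH
  Position 5: "c" => MATCH
  Position 6: "a" => no
  Position 7: "b" => no
  Position 8: "c" => MATCH
  Position 9: "b" => no
  Position 10: "c" => MATCH
Total occurrences: 5

5


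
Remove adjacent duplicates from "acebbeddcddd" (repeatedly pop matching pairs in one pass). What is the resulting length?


Input: acebbeddcddd
Stack-based adjacent duplicate removal:
  Read 'a': push. Stack: a
  Read 'c': push. Stack: ac
  Read 'e': push. Stack: ace
  Read 'b': push. Stack: aceb
  Read 'b': matches stack top 'b' => pop. Stack: ace
  Read 'e': matches stack top 'e' => pop. Stack: ac
  Read 'd': push. Stack: acd
  Read 'd': matches stack top 'd' => pop. Stack: ac
  Read 'c': matches stack top 'c' => pop. Stack: a
  Read 'd': push. Stack: ad
  Read 'd': matches stack top 'd' => pop. Stack: a
  Read 'd': push. Stack: ad
Final stack: "ad" (length 2)

2


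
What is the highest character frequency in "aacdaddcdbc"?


Input: aacdaddcdbc
Character counts:
  'a': 3
  'b': 1
  'c': 3
  'd': 4
Maximum frequency: 4

4


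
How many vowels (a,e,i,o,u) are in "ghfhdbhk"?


Input: ghfhdbhk
Checking each character:
  'g' at position 0: consonant
  'h' at position 1: consonant
  'f' at position 2: consonant
  'h' at position 3: consonant
  'd' at position 4: consonant
  'b' at position 5: consonant
  'h' at position 6: consonant
  'k' at position 7: consonant
Total vowels: 0

0


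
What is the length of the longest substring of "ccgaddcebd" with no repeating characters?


Input: "ccgaddcebd"
Sliding window (track last position of each char):
  Position 0 ('c'): window [0,0] length 1 -- new best
  Position 1 ('c'): repeat (last at 0), move window start to 1
  Position 1 ('c'): window [1,1] length 1
  Position 2 ('g'): window [1,2] length 2 -- new best
  Position 3 ('a'): window [1,3] length 3 -- new best
  Position 4 ('d'): window [1,4] length 4 -- new best
  Position 5 ('d'): repeat (last at 4), move window start to 5
  Position 5 ('d'): window [5,5] length 1
  Position 6 ('c'): window [5,6] length 2
  Position 7 ('e'): window [5,7] length 3
  Position 8 ('b'): window [5,8] length 4
  Position 9 ('d'): repeat (last at 5), move window start to 6
  Position 9 ('d'): window [6,9] length 4
Longest substring with no repeats: "cgad" with length 4

4


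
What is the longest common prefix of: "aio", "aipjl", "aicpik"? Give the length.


Words: aio, aipjl, aicpik
  Position 0: all 'a' => match
  Position 1: all 'i' => match
  Position 2: ('o', 'p', 'c') => mismatch, stop
LCP = "ai" (length 2)

2


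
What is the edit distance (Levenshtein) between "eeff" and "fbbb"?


Computing edit distance: "eeff" -> "fbbb"
DP table:
           f    b    b    b
      0    1    2    3    4
  e   1    1    2    3    4
  e   2    2    2    3    4
  f   3    2    3    3    4
  f   4    3    3    4    4
Edit distance = dp[4][4] = 4

4


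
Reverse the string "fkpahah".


Input: fkpahah
Reading characters right to left:
  Position 6: 'h'
  Position 5: 'a'
  Position 4: 'h'
  Position 3: 'a'
  Position 2: 'p'
  Position 1: 'k'
  Position 0: 'f'
Reversed: hahapkf

hahapkf


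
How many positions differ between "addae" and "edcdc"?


Comparing "addae" and "edcdc" position by position:
  Position 0: 'a' vs 'e' => DIFFER
  Position 1: 'd' vs 'd' => same
  Position 2: 'd' vs 'c' => DIFFER
  Position 3: 'a' vs 'd' => DIFFER
  Position 4: 'e' vs 'c' => DIFFER
Positions that differ: 4

4


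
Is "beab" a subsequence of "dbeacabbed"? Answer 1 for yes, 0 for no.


Check if "beab" is a subsequence of "dbeacabbed"
Greedy scan:
  Position 0 ('d'): no match needed
  Position 1 ('b'): matches sub[0] = 'b'
  Position 2 ('e'): matches sub[1] = 'e'
  Position 3 ('a'): matches sub[2] = 'a'
  Position 4 ('c'): no match needed
  Position 5 ('a'): no match needed
  Position 6 ('b'): matches sub[3] = 'b'
  Position 7 ('b'): no match needed
  Position 8 ('e'): no match needed
  Position 9 ('d'): no match needed
All 4 characters matched => is a subsequence

1


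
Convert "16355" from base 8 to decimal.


Input: "16355" in base 8
Positional expansion:
  Digit '1' (value 1) x 8^4 = 4096
  Digit '6' (value 6) x 8^3 = 3072
  Digit '3' (value 3) x 8^2 = 192
  Digit '5' (value 5) x 8^1 = 40
  Digit '5' (value 5) x 8^0 = 5
Sum = 7405

7405


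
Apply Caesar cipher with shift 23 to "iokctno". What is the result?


Caesar cipher: shift "iokctno" by 23
  'i' (pos 8) + 23 = pos 5 = 'f'
  'o' (pos 14) + 23 = pos 11 = 'l'
  'k' (pos 10) + 23 = pos 7 = 'h'
  'c' (pos 2) + 23 = pos 25 = 'z'
  't' (pos 19) + 23 = pos 16 = 'q'
  'n' (pos 13) + 23 = pos 10 = 'k'
  'o' (pos 14) + 23 = pos 11 = 'l'
Result: flhzqkl

flhzqkl


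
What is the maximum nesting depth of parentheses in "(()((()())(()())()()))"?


Input: "(()((()())(()())()()))"
Tracking depth:
  Position 0 '(': depth becomes 1
  Position 1 '(': depth becomes 2
  Position 2 ')': depth becomes 1
  Position 3 '(': depth becomes 2
  Position 4 '(': depth becomes 3
  Position 5 '(': depth becomes 4
  Position 6 ')': depth becomes 3
  Position 7 '(': depth becomes 4
  Position 8 ')': depth becomes 3
  Position 9 ')': depth becomes 2
  Position 10 '(': depth becomes 3
  Position 11 '(': depth becomes 4
  Position 12 ')': depth becomes 3
  Position 13 '(': depth becomes 4
  Position 14 ')': depth becomes 3
  Position 15 ')': depth becomes 2
  Position 16 '(': depth becomes 3
  Position 17 ')': depth becomes 2
  Position 18 '(': depth becomes 3
  Position 19 ')': depth becomes 2
  Position 20 ')': depth becomes 1
  Position 21 ')': depth becomes 0
Maximum depth reached: 4

4


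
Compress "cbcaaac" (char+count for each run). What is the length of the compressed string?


Input: cbcaaac
Runs:
  'c' x 1 => "c1"
  'b' x 1 => "b1"
  'c' x 1 => "c1"
  'a' x 3 => "a3"
  'c' x 1 => "c1"
Compressed: "c1b1c1a3c1"
Compressed length: 10

10


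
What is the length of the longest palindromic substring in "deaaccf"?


Input: "deaaccf"
Checking substrings for palindromes:
  [2:4] "aa" (len 2) => palindrome
  [4:6] "cc" (len 2) => palindrome
Longest palindromic substring: "aa" with length 2

2


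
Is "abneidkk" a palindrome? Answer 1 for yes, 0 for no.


Input: abneidkk
Reversed: kkdienba
  Compare pos 0 ('a') with pos 7 ('k'): MISMATCH
  Compare pos 1 ('b') with pos 6 ('k'): MISMATCH
  Compare pos 2 ('n') with pos 5 ('d'): MISMATCH
  Compare pos 3 ('e') with pos 4 ('i'): MISMATCH
Result: not a palindrome

0


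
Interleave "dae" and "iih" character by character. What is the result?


Interleaving "dae" and "iih":
  Position 0: 'd' from first, 'i' from second => "di"
  Position 1: 'a' from first, 'i' from second => "ai"
  Position 2: 'e' from first, 'h' from second => "eh"
Result: diaieh

diaieh


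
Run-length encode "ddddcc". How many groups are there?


Input: ddddcc
Scanning for consecutive runs:
  Group 1: 'd' x 4 (positions 0-3)
  Group 2: 'c' x 2 (positions 4-5)
Total groups: 2

2


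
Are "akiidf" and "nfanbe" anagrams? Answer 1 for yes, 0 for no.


Strings: "akiidf", "nfanbe"
Sorted first:  adfiik
Sorted second: abefnn
Differ at position 1: 'd' vs 'b' => not anagrams

0


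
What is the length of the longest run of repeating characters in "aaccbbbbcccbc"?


Input: "aaccbbbbcccbc"
Scanning for longest run:
  Position 1 ('a'): continues run of 'a', length=2
  Position 2 ('c'): new char, reset run to 1
  Position 3 ('c'): continues run of 'c', length=2
  Position 4 ('b'): new char, reset run to 1
  Position 5 ('b'): continues run of 'b', length=2
  Position 6 ('b'): continues run of 'b', length=3
  Position 7 ('b'): continues run of 'b', length=4
  Position 8 ('c'): new char, reset run to 1
  Position 9 ('c'): continues run of 'c', length=2
  Position 10 ('c'): continues run of 'c', length=3
  Position 11 ('b'): new char, reset run to 1
  Position 12 ('c'): new char, reset run to 1
Longest run: 'b' with length 4

4


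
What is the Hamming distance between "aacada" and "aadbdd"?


Comparing "aacada" and "aadbdd" position by position:
  Position 0: 'a' vs 'a' => same
  Position 1: 'a' vs 'a' => same
  Position 2: 'c' vs 'd' => differ
  Position 3: 'a' vs 'b' => differ
  Position 4: 'd' vs 'd' => same
  Position 5: 'a' vs 'd' => differ
Total differences (Hamming distance): 3

3


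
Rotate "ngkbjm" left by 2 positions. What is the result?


Input: "ngkbjm", rotate left by 2
First 2 characters: "ng"
Remaining characters: "kbjm"
Concatenate remaining + first: "kbjm" + "ng" = "kbjmng"

kbjmng


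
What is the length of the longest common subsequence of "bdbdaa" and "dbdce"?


LCS of "bdbdaa" and "dbdce"
DP table:
           d    b    d    c    e
      0    0    0    0    0    0
  b   0    0    1    1    1    1
  d   0    1    1    2    2    2
  b   0    1    2    2    2    2
  d   0    1    2    3    3    3
  a   0    1    2    3    3    3
  a   0    1    2    3    3    3
LCS length = dp[6][5] = 3

3


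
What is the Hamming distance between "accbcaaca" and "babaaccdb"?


Comparing "accbcaaca" and "babaaccdb" position by position:
  Position 0: 'a' vs 'b' => differ
  Position 1: 'c' vs 'a' => differ
  Position 2: 'c' vs 'b' => differ
  Position 3: 'b' vs 'a' => differ
  Position 4: 'c' vs 'a' => differ
  Position 5: 'a' vs 'c' => differ
  Position 6: 'a' vs 'c' => differ
  Position 7: 'c' vs 'd' => differ
  Position 8: 'a' vs 'b' => differ
Total differences (Hamming distance): 9

9


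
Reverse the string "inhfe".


Input: inhfe
Reading characters right to left:
  Position 4: 'e'
  Position 3: 'f'
  Position 2: 'h'
  Position 1: 'n'
  Position 0: 'i'
Reversed: efhni

efhni


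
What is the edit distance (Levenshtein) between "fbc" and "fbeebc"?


Computing edit distance: "fbc" -> "fbeebc"
DP table:
           f    b    e    e    b    c
      0    1    2    3    4    5    6
  f   1    0    1    2    3    4    5
  b   2    1    0    1    2    3    4
  c   3    2    1    1    2    3    3
Edit distance = dp[3][6] = 3

3


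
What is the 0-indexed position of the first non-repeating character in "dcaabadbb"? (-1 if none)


Input: dcaabadbb
Character frequencies:
  'a': 3
  'b': 3
  'c': 1
  'd': 2
Scanning left to right for freq == 1:
  Position 0 ('d'): freq=2, skip
  Position 1 ('c'): unique! => answer = 1

1


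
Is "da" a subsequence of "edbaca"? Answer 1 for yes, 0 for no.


Check if "da" is a subsequence of "edbaca"
Greedy scan:
  Position 0 ('e'): no match needed
  Position 1 ('d'): matches sub[0] = 'd'
  Position 2 ('b'): no match needed
  Position 3 ('a'): matches sub[1] = 'a'
  Position 4 ('c'): no match needed
  Position 5 ('a'): no match needed
All 2 characters matched => is a subsequence

1


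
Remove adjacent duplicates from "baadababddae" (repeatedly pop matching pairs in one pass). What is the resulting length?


Input: baadababddae
Stack-based adjacent duplicate removal:
  Read 'b': push. Stack: b
  Read 'a': push. Stack: ba
  Read 'a': matches stack top 'a' => pop. Stack: b
  Read 'd': push. Stack: bd
  Read 'a': push. Stack: bda
  Read 'b': push. Stack: bdab
  Read 'a': push. Stack: bdaba
  Read 'b': push. Stack: bdabab
  Read 'd': push. Stack: bdababd
  Read 'd': matches stack top 'd' => pop. Stack: bdabab
  Read 'a': push. Stack: bdababa
  Read 'e': push. Stack: bdababae
Final stack: "bdababae" (length 8)

8


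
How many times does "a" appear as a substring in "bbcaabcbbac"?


Searching for "a" in "bbcaabcbbac"
Scanning each position:
  Position 0: "b" => no
  Position 1: "b" => no
  Position 2: "c" => no
  Position 3: "a" => MATCH
  Position 4: "a" => MATCH
  Position 5: "b" => no
  Position 6: "c" => no
  Position 7: "b" => no
  Position 8: "b" => no
  Position 9: "a" => MATCH
  Position 10: "c" => no
Total occurrences: 3

3


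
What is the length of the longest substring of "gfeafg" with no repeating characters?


Input: "gfeafg"
Sliding window (track last position of each char):
  Position 0 ('g'): window [0,0] length 1 -- new best
  Position 1 ('f'): window [0,1] length 2 -- new best
  Position 2 ('e'): window [0,2] length 3 -- new best
  Position 3 ('a'): window [0,3] length 4 -- new best
  Position 4 ('f'): repeat (last at 1), move window start to 2
  Position 4 ('f'): window [2,4] length 3
  Position 5 ('g'): window [2,5] length 4
Longest substring with no repeats: "gfea" with length 4

4


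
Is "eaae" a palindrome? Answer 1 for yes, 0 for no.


Input: eaae
Reversed: eaae
  Compare pos 0 ('e') with pos 3 ('e'): match
  Compare pos 1 ('a') with pos 2 ('a'): match
Result: palindrome

1


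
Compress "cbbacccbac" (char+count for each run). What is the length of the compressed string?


Input: cbbacccbac
Runs:
  'c' x 1 => "c1"
  'b' x 2 => "b2"
  'a' x 1 => "a1"
  'c' x 3 => "c3"
  'b' x 1 => "b1"
  'a' x 1 => "a1"
  'c' x 1 => "c1"
Compressed: "c1b2a1c3b1a1c1"
Compressed length: 14

14


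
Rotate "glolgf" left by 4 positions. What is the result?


Input: "glolgf", rotate left by 4
First 4 characters: "glol"
Remaining characters: "gf"
Concatenate remaining + first: "gf" + "glol" = "gfglol"

gfglol


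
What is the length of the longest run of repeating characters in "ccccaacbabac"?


Input: "ccccaacbabac"
Scanning for longest run:
  Position 1 ('c'): continues run of 'c', length=2
  Position 2 ('c'): continues run of 'c', length=3
  Position 3 ('c'): continues run of 'c', length=4
  Position 4 ('a'): new char, reset run to 1
  Position 5 ('a'): continues run of 'a', length=2
  Position 6 ('c'): new char, reset run to 1
  Position 7 ('b'): new char, reset run to 1
  Position 8 ('a'): new char, reset run to 1
  Position 9 ('b'): new char, reset run to 1
  Position 10 ('a'): new char, reset run to 1
  Position 11 ('c'): new char, reset run to 1
Longest run: 'c' with length 4

4


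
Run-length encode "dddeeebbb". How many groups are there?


Input: dddeeebbb
Scanning for consecutive runs:
  Group 1: 'd' x 3 (positions 0-2)
  Group 2: 'e' x 3 (positions 3-5)
  Group 3: 'b' x 3 (positions 6-8)
Total groups: 3

3


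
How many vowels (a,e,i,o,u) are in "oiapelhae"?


Input: oiapelhae
Checking each character:
  'o' at position 0: vowel (running total: 1)
  'i' at position 1: vowel (running total: 2)
  'a' at position 2: vowel (running total: 3)
  'p' at position 3: consonant
  'e' at position 4: vowel (running total: 4)
  'l' at position 5: consonant
  'h' at position 6: consonant
  'a' at position 7: vowel (running total: 5)
  'e' at position 8: vowel (running total: 6)
Total vowels: 6

6


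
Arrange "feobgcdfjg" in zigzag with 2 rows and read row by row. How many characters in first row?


Zigzag "feobgcdfjg" into 2 rows:
Placing characters:
  'f' => row 0
  'e' => row 1
  'o' => row 0
  'b' => row 1
  'g' => row 0
  'c' => row 1
  'd' => row 0
  'f' => row 1
  'j' => row 0
  'g' => row 1
Rows:
  Row 0: "fogdj"
  Row 1: "ebcfg"
First row length: 5

5


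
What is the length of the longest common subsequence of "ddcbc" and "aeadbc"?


LCS of "ddcbc" and "aeadbc"
DP table:
           a    e    a    d    b    c
      0    0    0    0    0    0    0
  d   0    0    0    0    1    1    1
  d   0    0    0    0    1    1    1
  c   0    0    0    0    1    1    2
  b   0    0    0    0    1    2    2
  c   0    0    0    0    1    2    3
LCS length = dp[5][6] = 3

3


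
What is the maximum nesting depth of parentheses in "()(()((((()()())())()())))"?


Input: "()(()((((()()())())()())))"
Tracking depth:
  Position 0 '(': depth becomes 1
  Position 1 ')': depth becomes 0
  Position 2 '(': depth becomes 1
  Position 3 '(': depth becomes 2
  Position 4 ')': depth becomes 1
  Position 5 '(': depth becomes 2
  Position 6 '(': depth becomes 3
  Position 7 '(': depth becomes 4
  Position 8 '(': depth becomes 5
  Position 9 '(': depth becomes 6
  Position 10 ')': depth becomes 5
  Position 11 '(': depth becomes 6
  Position 12 ')': depth becomes 5
  Position 13 '(': depth becomes 6
  Position 14 ')': depth becomes 5
  Position 15 ')': depth becomes 4
  Position 16 '(': depth becomes 5
  Position 17 ')': depth becomes 4
  Position 18 ')': depth becomes 3
  Position 19 '(': depth becomes 4
  Position 20 ')': depth becomes 3
  Position 21 '(': depth becomes 4
  Position 22 ')': depth becomes 3
  Position 23 ')': depth becomes 2
  Position 24 ')': depth becomes 1
  Position 25 ')': depth becomes 0
Maximum depth reached: 6

6


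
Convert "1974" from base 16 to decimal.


Input: "1974" in base 16
Positional expansion:
  Digit '1' (value 1) x 16^3 = 4096
  Digit '9' (value 9) x 16^2 = 2304
  Digit '7' (value 7) x 16^1 = 112
  Digit '4' (value 4) x 16^0 = 4
Sum = 6516

6516


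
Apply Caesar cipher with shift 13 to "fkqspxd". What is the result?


Caesar cipher: shift "fkqspxd" by 13
  'f' (pos 5) + 13 = pos 18 = 's'
  'k' (pos 10) + 13 = pos 23 = 'x'
  'q' (pos 16) + 13 = pos 3 = 'd'
  's' (pos 18) + 13 = pos 5 = 'f'
  'p' (pos 15) + 13 = pos 2 = 'c'
  'x' (pos 23) + 13 = pos 10 = 'k'
  'd' (pos 3) + 13 = pos 16 = 'q'
Result: sxdfckq

sxdfckq


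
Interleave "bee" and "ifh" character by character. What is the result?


Interleaving "bee" and "ifh":
  Position 0: 'b' from first, 'i' from second => "bi"
  Position 1: 'e' from first, 'f' from second => "ef"
  Position 2: 'e' from first, 'h' from second => "eh"
Result: biefeh

biefeh


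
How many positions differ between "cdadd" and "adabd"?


Comparing "cdadd" and "adabd" position by position:
  Position 0: 'c' vs 'a' => DIFFER
  Position 1: 'd' vs 'd' => same
  Position 2: 'a' vs 'a' => same
  Position 3: 'd' vs 'b' => DIFFER
  Position 4: 'd' vs 'd' => same
Positions that differ: 2

2


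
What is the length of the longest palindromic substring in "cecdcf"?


Input: "cecdcf"
Checking substrings for palindromes:
  [0:3] "cec" (len 3) => palindrome
  [2:5] "cdc" (len 3) => palindrome
Longest palindromic substring: "cec" with length 3

3


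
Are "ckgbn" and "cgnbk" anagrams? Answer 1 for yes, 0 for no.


Strings: "ckgbn", "cgnbk"
Sorted first:  bcgkn
Sorted second: bcgkn
Sorted forms match => anagrams

1


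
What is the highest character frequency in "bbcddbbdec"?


Input: bbcddbbdec
Character counts:
  'b': 4
  'c': 2
  'd': 3
  'e': 1
Maximum frequency: 4

4


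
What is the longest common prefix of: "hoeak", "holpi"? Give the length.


Words: hoeak, holpi
  Position 0: all 'h' => match
  Position 1: all 'o' => match
  Position 2: ('e', 'l') => mismatch, stop
LCP = "ho" (length 2)

2


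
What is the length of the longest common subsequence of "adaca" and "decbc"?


LCS of "adaca" and "decbc"
DP table:
           d    e    c    b    c
      0    0    0    0    0    0
  a   0    0    0    0    0    0
  d   0    1    1    1    1    1
  a   0    1    1    1    1    1
  c   0    1    1    2    2    2
  a   0    1    1    2    2    2
LCS length = dp[5][5] = 2

2


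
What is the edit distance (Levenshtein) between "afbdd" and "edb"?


Computing edit distance: "afbdd" -> "edb"
DP table:
           e    d    b
      0    1    2    3
  a   1    1    2    3
  f   2    2    2    3
  b   3    3    3    2
  d   4    4    3    3
  d   5    5    4    4
Edit distance = dp[5][3] = 4

4


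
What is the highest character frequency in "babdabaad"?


Input: babdabaad
Character counts:
  'a': 4
  'b': 3
  'd': 2
Maximum frequency: 4

4


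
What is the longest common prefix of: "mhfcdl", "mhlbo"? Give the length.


Words: mhfcdl, mhlbo
  Position 0: all 'm' => match
  Position 1: all 'h' => match
  Position 2: ('f', 'l') => mismatch, stop
LCP = "mh" (length 2)

2


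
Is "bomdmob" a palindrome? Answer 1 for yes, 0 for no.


Input: bomdmob
Reversed: bomdmob
  Compare pos 0 ('b') with pos 6 ('b'): match
  Compare pos 1 ('o') with pos 5 ('o'): match
  Compare pos 2 ('m') with pos 4 ('m'): match
Result: palindrome

1


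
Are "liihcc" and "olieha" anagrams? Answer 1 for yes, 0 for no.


Strings: "liihcc", "olieha"
Sorted first:  cchiil
Sorted second: aehilo
Differ at position 0: 'c' vs 'a' => not anagrams

0


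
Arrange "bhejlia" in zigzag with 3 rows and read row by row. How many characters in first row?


Zigzag "bhejlia" into 3 rows:
Placing characters:
  'b' => row 0
  'h' => row 1
  'e' => row 2
  'j' => row 1
  'l' => row 0
  'i' => row 1
  'a' => row 2
Rows:
  Row 0: "bl"
  Row 1: "hji"
  Row 2: "ea"
First row length: 2

2


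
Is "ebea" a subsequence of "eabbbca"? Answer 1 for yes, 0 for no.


Check if "ebea" is a subsequence of "eabbbca"
Greedy scan:
  Position 0 ('e'): matches sub[0] = 'e'
  Position 1 ('a'): no match needed
  Position 2 ('b'): matches sub[1] = 'b'
  Position 3 ('b'): no match needed
  Position 4 ('b'): no match needed
  Position 5 ('c'): no match needed
  Position 6 ('a'): no match needed
Only matched 2/4 characters => not a subsequence

0


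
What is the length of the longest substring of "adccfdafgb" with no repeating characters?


Input: "adccfdafgb"
Sliding window (track last position of each char):
  Position 0 ('a'): window [0,0] length 1 -- new best
  Position 1 ('d'): window [0,1] length 2 -- new best
  Position 2 ('c'): window [0,2] length 3 -- new best
  Position 3 ('c'): repeat (last at 2), move window start to 3
  Position 3 ('c'): window [3,3] length 1
  Position 4 ('f'): window [3,4] length 2
  Position 5 ('d'): window [3,5] length 3
  Position 6 ('a'): window [3,6] length 4 -- new best
  Position 7 ('f'): repeat (last at 4), move window start to 5
  Position 7 ('f'): window [5,7] length 3
  Position 8 ('g'): window [5,8] length 4
  Position 9 ('b'): window [5,9] length 5 -- new best
Longest substring with no repeats: "dafgb" with length 5

5


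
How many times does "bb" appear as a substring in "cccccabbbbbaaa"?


Searching for "bb" in "cccccabbbbbaaa"
Scanning each position:
  Position 0: "cc" => no
  Position 1: "cc" => no
  Position 2: "cc" => no
  Position 3: "cc" => no
  Position 4: "ca" => no
  Position 5: "ab" => no
  Position 6: "bb" => MATCH
  Position 7: "bb" => MATCH
  Position 8: "bb" => MATCH
  Position 9: "bb" => MATCH
  Position 10: "ba" => no
  Position 11: "aa" => no
  Position 12: "aa" => no
Total occurrences: 4

4


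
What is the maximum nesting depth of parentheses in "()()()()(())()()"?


Input: "()()()()(())()()"
Tracking depth:
  Position 0 '(': depth becomes 1
  Position 1 ')': depth becomes 0
  Position 2 '(': depth becomes 1
  Position 3 ')': depth becomes 0
  Position 4 '(': depth becomes 1
  Position 5 ')': depth becomes 0
  Position 6 '(': depth becomes 1
  Position 7 ')': depth becomes 0
  Position 8 '(': depth becomes 1
  Position 9 '(': depth becomes 2
  Position 10 ')': depth becomes 1
  Position 11 ')': depth becomes 0
  Position 12 '(': depth becomes 1
  Position 13 ')': depth becomes 0
  Position 14 '(': depth becomes 1
  Position 15 ')': depth becomes 0
Maximum depth reached: 2

2


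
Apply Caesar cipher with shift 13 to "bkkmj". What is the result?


Caesar cipher: shift "bkkmj" by 13
  'b' (pos 1) + 13 = pos 14 = 'o'
  'k' (pos 10) + 13 = pos 23 = 'x'
  'k' (pos 10) + 13 = pos 23 = 'x'
  'm' (pos 12) + 13 = pos 25 = 'z'
  'j' (pos 9) + 13 = pos 22 = 'w'
Result: oxxzw

oxxzw


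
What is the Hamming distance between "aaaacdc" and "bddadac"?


Comparing "aaaacdc" and "bddadac" position by position:
  Position 0: 'a' vs 'b' => differ
  Position 1: 'a' vs 'd' => differ
  Position 2: 'a' vs 'd' => differ
  Position 3: 'a' vs 'a' => same
  Position 4: 'c' vs 'd' => differ
  Position 5: 'd' vs 'a' => differ
  Position 6: 'c' vs 'c' => same
Total differences (Hamming distance): 5

5


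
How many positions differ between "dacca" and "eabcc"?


Comparing "dacca" and "eabcc" position by position:
  Position 0: 'd' vs 'e' => DIFFER
  Position 1: 'a' vs 'a' => same
  Position 2: 'c' vs 'b' => DIFFER
  Position 3: 'c' vs 'c' => same
  Position 4: 'a' vs 'c' => DIFFER
Positions that differ: 3

3


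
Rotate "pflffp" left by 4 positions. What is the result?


Input: "pflffp", rotate left by 4
First 4 characters: "pflf"
Remaining characters: "fp"
Concatenate remaining + first: "fp" + "pflf" = "fppflf"

fppflf


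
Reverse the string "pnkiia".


Input: pnkiia
Reading characters right to left:
  Position 5: 'a'
  Position 4: 'i'
  Position 3: 'i'
  Position 2: 'k'
  Position 1: 'n'
  Position 0: 'p'
Reversed: aiiknp

aiiknp


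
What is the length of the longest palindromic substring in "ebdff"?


Input: "ebdff"
Checking substrings for palindromes:
  [3:5] "ff" (len 2) => palindrome
Longest palindromic substring: "ff" with length 2

2


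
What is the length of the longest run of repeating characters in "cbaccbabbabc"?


Input: "cbaccbabbabc"
Scanning for longest run:
  Position 1 ('b'): new char, reset run to 1
  Position 2 ('a'): new char, reset run to 1
  Position 3 ('c'): new char, reset run to 1
  Position 4 ('c'): continues run of 'c', length=2
  Position 5 ('b'): new char, reset run to 1
  Position 6 ('a'): new char, reset run to 1
  Position 7 ('b'): new char, reset run to 1
  Position 8 ('b'): continues run of 'b', length=2
  Position 9 ('a'): new char, reset run to 1
  Position 10 ('b'): new char, reset run to 1
  Position 11 ('c'): new char, reset run to 1
Longest run: 'c' with length 2

2


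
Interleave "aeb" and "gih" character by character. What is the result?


Interleaving "aeb" and "gih":
  Position 0: 'a' from first, 'g' from second => "ag"
  Position 1: 'e' from first, 'i' from second => "ei"
  Position 2: 'b' from first, 'h' from second => "bh"
Result: ageibh

ageibh


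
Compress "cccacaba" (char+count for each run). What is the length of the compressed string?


Input: cccacaba
Runs:
  'c' x 3 => "c3"
  'a' x 1 => "a1"
  'c' x 1 => "c1"
  'a' x 1 => "a1"
  'b' x 1 => "b1"
  'a' x 1 => "a1"
Compressed: "c3a1c1a1b1a1"
Compressed length: 12

12


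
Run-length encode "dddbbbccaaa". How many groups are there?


Input: dddbbbccaaa
Scanning for consecutive runs:
  Group 1: 'd' x 3 (positions 0-2)
  Group 2: 'b' x 3 (positions 3-5)
  Group 3: 'c' x 2 (positions 6-7)
  Group 4: 'a' x 3 (positions 8-10)
Total groups: 4

4


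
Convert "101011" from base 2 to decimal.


Input: "101011" in base 2
Positional expansion:
  Digit '1' (value 1) x 2^5 = 32
  Digit '0' (value 0) x 2^4 = 0
  Digit '1' (value 1) x 2^3 = 8
  Digit '0' (value 0) x 2^2 = 0
  Digit '1' (value 1) x 2^1 = 2
  Digit '1' (value 1) x 2^0 = 1
Sum = 43

43


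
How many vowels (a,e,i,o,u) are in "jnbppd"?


Input: jnbppd
Checking each character:
  'j' at position 0: consonant
  'n' at position 1: consonant
  'b' at position 2: consonant
  'p' at position 3: consonant
  'p' at position 4: consonant
  'd' at position 5: consonant
Total vowels: 0

0


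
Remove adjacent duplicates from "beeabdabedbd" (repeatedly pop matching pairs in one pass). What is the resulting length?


Input: beeabdabedbd
Stack-based adjacent duplicate removal:
  Read 'b': push. Stack: b
  Read 'e': push. Stack: be
  Read 'e': matches stack top 'e' => pop. Stack: b
  Read 'a': push. Stack: ba
  Read 'b': push. Stack: bab
  Read 'd': push. Stack: babd
  Read 'a': push. Stack: babda
  Read 'b': push. Stack: babdab
  Read 'e': push. Stack: babdabe
  Read 'd': push. Stack: babdabed
  Read 'b': push. Stack: babdabedb
  Read 'd': push. Stack: babdabedbd
Final stack: "babdabedbd" (length 10)

10


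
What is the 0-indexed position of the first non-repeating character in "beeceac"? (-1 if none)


Input: beeceac
Character frequencies:
  'a': 1
  'b': 1
  'c': 2
  'e': 3
Scanning left to right for freq == 1:
  Position 0 ('b'): unique! => answer = 0

0


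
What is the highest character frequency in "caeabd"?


Input: caeabd
Character counts:
  'a': 2
  'b': 1
  'c': 1
  'd': 1
  'e': 1
Maximum frequency: 2

2


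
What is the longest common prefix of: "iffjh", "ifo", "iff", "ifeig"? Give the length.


Words: iffjh, ifo, iff, ifeig
  Position 0: all 'i' => match
  Position 1: all 'f' => match
  Position 2: ('f', 'o', 'f', 'e') => mismatch, stop
LCP = "if" (length 2)

2


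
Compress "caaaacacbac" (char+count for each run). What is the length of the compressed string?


Input: caaaacacbac
Runs:
  'c' x 1 => "c1"
  'a' x 4 => "a4"
  'c' x 1 => "c1"
  'a' x 1 => "a1"
  'c' x 1 => "c1"
  'b' x 1 => "b1"
  'a' x 1 => "a1"
  'c' x 1 => "c1"
Compressed: "c1a4c1a1c1b1a1c1"
Compressed length: 16

16


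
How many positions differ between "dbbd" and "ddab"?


Comparing "dbbd" and "ddab" position by position:
  Position 0: 'd' vs 'd' => same
  Position 1: 'b' vs 'd' => DIFFER
  Position 2: 'b' vs 'a' => DIFFER
  Position 3: 'd' vs 'b' => DIFFER
Positions that differ: 3

3


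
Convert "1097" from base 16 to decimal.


Input: "1097" in base 16
Positional expansion:
  Digit '1' (value 1) x 16^3 = 4096
  Digit '0' (value 0) x 16^2 = 0
  Digit '9' (value 9) x 16^1 = 144
  Digit '7' (value 7) x 16^0 = 7
Sum = 4247

4247


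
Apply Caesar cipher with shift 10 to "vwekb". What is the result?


Caesar cipher: shift "vwekb" by 10
  'v' (pos 21) + 10 = pos 5 = 'f'
  'w' (pos 22) + 10 = pos 6 = 'g'
  'e' (pos 4) + 10 = pos 14 = 'o'
  'k' (pos 10) + 10 = pos 20 = 'u'
  'b' (pos 1) + 10 = pos 11 = 'l'
Result: fgoul

fgoul


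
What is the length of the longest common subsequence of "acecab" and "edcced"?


LCS of "acecab" and "edcced"
DP table:
           e    d    c    c    e    d
      0    0    0    0    0    0    0
  a   0    0    0    0    0    0    0
  c   0    0    0    1    1    1    1
  e   0    1    1    1    1    2    2
  c   0    1    1    2    2    2    2
  a   0    1    1    2    2    2    2
  b   0    1    1    2    2    2    2
LCS length = dp[6][6] = 2

2


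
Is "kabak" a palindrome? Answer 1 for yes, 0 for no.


Input: kabak
Reversed: kabak
  Compare pos 0 ('k') with pos 4 ('k'): match
  Compare pos 1 ('a') with pos 3 ('a'): match
Result: palindrome

1


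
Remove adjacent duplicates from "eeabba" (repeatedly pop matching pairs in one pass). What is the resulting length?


Input: eeabba
Stack-based adjacent duplicate removal:
  Read 'e': push. Stack: e
  Read 'e': matches stack top 'e' => pop. Stack: (empty)
  Read 'a': push. Stack: a
  Read 'b': push. Stack: ab
  Read 'b': matches stack top 'b' => pop. Stack: a
  Read 'a': matches stack top 'a' => pop. Stack: (empty)
Final stack: "" (length 0)

0


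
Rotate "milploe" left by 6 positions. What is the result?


Input: "milploe", rotate left by 6
First 6 characters: "milplo"
Remaining characters: "e"
Concatenate remaining + first: "e" + "milplo" = "emilplo"

emilplo


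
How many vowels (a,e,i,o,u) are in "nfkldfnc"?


Input: nfkldfnc
Checking each character:
  'n' at position 0: consonant
  'f' at position 1: consonant
  'k' at position 2: consonant
  'l' at position 3: consonant
  'd' at position 4: consonant
  'f' at position 5: consonant
  'n' at position 6: consonant
  'c' at position 7: consonant
Total vowels: 0

0


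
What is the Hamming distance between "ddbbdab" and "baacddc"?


Comparing "ddbbdab" and "baacddc" position by position:
  Position 0: 'd' vs 'b' => differ
  Position 1: 'd' vs 'a' => differ
  Position 2: 'b' vs 'a' => differ
  Position 3: 'b' vs 'c' => differ
  Position 4: 'd' vs 'd' => same
  Position 5: 'a' vs 'd' => differ
  Position 6: 'b' vs 'c' => differ
Total differences (Hamming distance): 6

6


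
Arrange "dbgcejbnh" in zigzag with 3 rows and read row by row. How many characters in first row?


Zigzag "dbgcejbnh" into 3 rows:
Placing characters:
  'd' => row 0
  'b' => row 1
  'g' => row 2
  'c' => row 1
  'e' => row 0
  'j' => row 1
  'b' => row 2
  'n' => row 1
  'h' => row 0
Rows:
  Row 0: "deh"
  Row 1: "bcjn"
  Row 2: "gb"
First row length: 3

3


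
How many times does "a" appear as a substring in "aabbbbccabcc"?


Searching for "a" in "aabbbbccabcc"
Scanning each position:
  Position 0: "a" => MATCH
  Position 1: "a" => MATCH
  Position 2: "b" => no
  Position 3: "b" => no
  Position 4: "b" => no
  Position 5: "b" => no
  Position 6: "c" => no
  Position 7: "c" => no
  Position 8: "a" => MATCH
  Position 9: "b" => no
  Position 10: "c" => no
  Position 11: "c" => no
Total occurrences: 3

3


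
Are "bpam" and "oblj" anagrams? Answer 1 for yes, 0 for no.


Strings: "bpam", "oblj"
Sorted first:  abmp
Sorted second: bjlo
Differ at position 0: 'a' vs 'b' => not anagrams

0


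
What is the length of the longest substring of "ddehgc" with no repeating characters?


Input: "ddehgc"
Sliding window (track last position of each char):
  Position 0 ('d'): window [0,0] length 1 -- new best
  Position 1 ('d'): repeat (last at 0), move window start to 1
  Position 1 ('d'): window [1,1] length 1
  Position 2 ('e'): window [1,2] length 2 -- new best
  Position 3 ('h'): window [1,3] length 3 -- new best
  Position 4 ('g'): window [1,4] length 4 -- new best
  Position 5 ('c'): window [1,5] length 5 -- new best
Longest substring with no repeats: "dehgc" with length 5

5


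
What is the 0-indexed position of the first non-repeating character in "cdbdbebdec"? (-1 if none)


Input: cdbdbebdec
Character frequencies:
  'b': 3
  'c': 2
  'd': 3
  'e': 2
Scanning left to right for freq == 1:
  Position 0 ('c'): freq=2, skip
  Position 1 ('d'): freq=3, skip
  Position 2 ('b'): freq=3, skip
  Position 3 ('d'): freq=3, skip
  Position 4 ('b'): freq=3, skip
  Position 5 ('e'): freq=2, skip
  Position 6 ('b'): freq=3, skip
  Position 7 ('d'): freq=3, skip
  Position 8 ('e'): freq=2, skip
  Position 9 ('c'): freq=2, skip
  No unique character found => answer = -1

-1


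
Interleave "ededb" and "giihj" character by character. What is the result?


Interleaving "ededb" and "giihj":
  Position 0: 'e' from first, 'g' from second => "eg"
  Position 1: 'd' from first, 'i' from second => "di"
  Position 2: 'e' from first, 'i' from second => "ei"
  Position 3: 'd' from first, 'h' from second => "dh"
  Position 4: 'b' from first, 'j' from second => "bj"
Result: egdieidhbj

egdieidhbj


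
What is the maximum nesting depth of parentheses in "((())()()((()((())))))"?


Input: "((())()()((()((())))))"
Tracking depth:
  Position 0 '(': depth becomes 1
  Position 1 '(': depth becomes 2
  Position 2 '(': depth becomes 3
  Position 3 ')': depth becomes 2
  Position 4 ')': depth becomes 1
  Position 5 '(': depth becomes 2
  Position 6 ')': depth becomes 1
  Position 7 '(': depth becomes 2
  Position 8 ')': depth becomes 1
  Position 9 '(': depth becomes 2
  Position 10 '(': depth becomes 3
  Position 11 '(': depth becomes 4
  Position 12 ')': depth becomes 3
  Position 13 '(': depth becomes 4
  Position 14 '(': depth becomes 5
  Position 15 '(': depth becomes 6
  Position 16 ')': depth becomes 5
  Position 17 ')': depth becomes 4
  Position 18 ')': depth becomes 3
  Position 19 ')': depth becomes 2
  Position 20 ')': depth becomes 1
  Position 21 ')': depth becomes 0
Maximum depth reached: 6

6


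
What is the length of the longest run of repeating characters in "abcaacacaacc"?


Input: "abcaacacaacc"
Scanning for longest run:
  Position 1 ('b'): new char, reset run to 1
  Position 2 ('c'): new char, reset run to 1
  Position 3 ('a'): new char, reset run to 1
  Position 4 ('a'): continues run of 'a', length=2
  Position 5 ('c'): new char, reset run to 1
  Position 6 ('a'): new char, reset run to 1
  Position 7 ('c'): new char, reset run to 1
  Position 8 ('a'): new char, reset run to 1
  Position 9 ('a'): continues run of 'a', length=2
  Position 10 ('c'): new char, reset run to 1
  Position 11 ('c'): continues run of 'c', length=2
Longest run: 'a' with length 2

2


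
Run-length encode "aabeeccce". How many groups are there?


Input: aabeeccce
Scanning for consecutive runs:
  Group 1: 'a' x 2 (positions 0-1)
  Group 2: 'b' x 1 (positions 2-2)
  Group 3: 'e' x 2 (positions 3-4)
  Group 4: 'c' x 3 (positions 5-7)
  Group 5: 'e' x 1 (positions 8-8)
Total groups: 5

5


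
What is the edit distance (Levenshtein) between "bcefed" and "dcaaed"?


Computing edit distance: "bcefed" -> "dcaaed"
DP table:
           d    c    a    a    e    d
      0    1    2    3    4    5    6
  b   1    1    2    3    4    5    6
  c   2    2    1    2    3    4    5
  e   3    3    2    2    3    3    4
  f   4    4    3    3    3    4    4
  e   5    5    4    4    4    3    4
  d   6    5    5    5    5    4    3
Edit distance = dp[6][6] = 3

3


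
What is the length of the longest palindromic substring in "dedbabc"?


Input: "dedbabc"
Checking substrings for palindromes:
  [0:3] "ded" (len 3) => palindrome
  [3:6] "bab" (len 3) => palindrome
Longest palindromic substring: "ded" with length 3

3


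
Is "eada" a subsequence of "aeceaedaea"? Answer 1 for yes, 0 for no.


Check if "eada" is a subsequence of "aeceaedaea"
Greedy scan:
  Position 0 ('a'): no match needed
  Position 1 ('e'): matches sub[0] = 'e'
  Position 2 ('c'): no match needed
  Position 3 ('e'): no match needed
  Position 4 ('a'): matches sub[1] = 'a'
  Position 5 ('e'): no match needed
  Position 6 ('d'): matches sub[2] = 'd'
  Position 7 ('a'): matches sub[3] = 'a'
  Position 8 ('e'): no match needed
  Position 9 ('a'): no match needed
All 4 characters matched => is a subsequence

1


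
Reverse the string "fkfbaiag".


Input: fkfbaiag
Reading characters right to left:
  Position 7: 'g'
  Position 6: 'a'
  Position 5: 'i'
  Position 4: 'a'
  Position 3: 'b'
  Position 2: 'f'
  Position 1: 'k'
  Position 0: 'f'
Reversed: gaiabfkf

gaiabfkf


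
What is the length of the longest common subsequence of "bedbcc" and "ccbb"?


LCS of "bedbcc" and "ccbb"
DP table:
           c    c    b    b
      0    0    0    0    0
  b   0    0    0    1    1
  e   0    0    0    1    1
  d   0    0    0    1    1
  b   0    0    0    1    2
  c   0    1    1    1    2
  c   0    1    2    2    2
LCS length = dp[6][4] = 2

2


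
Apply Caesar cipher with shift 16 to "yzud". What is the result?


Caesar cipher: shift "yzud" by 16
  'y' (pos 24) + 16 = pos 14 = 'o'
  'z' (pos 25) + 16 = pos 15 = 'p'
  'u' (pos 20) + 16 = pos 10 = 'k'
  'd' (pos 3) + 16 = pos 19 = 't'
Result: opkt

opkt


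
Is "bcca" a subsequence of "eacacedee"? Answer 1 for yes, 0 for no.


Check if "bcca" is a subsequence of "eacacedee"
Greedy scan:
  Position 0 ('e'): no match needed
  Position 1 ('a'): no match needed
  Position 2 ('c'): no match needed
  Position 3 ('a'): no match needed
  Position 4 ('c'): no match needed
  Position 5 ('e'): no match needed
  Position 6 ('d'): no match needed
  Position 7 ('e'): no match needed
  Position 8 ('e'): no match needed
Only matched 0/4 characters => not a subsequence

0


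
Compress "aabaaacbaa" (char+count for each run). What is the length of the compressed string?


Input: aabaaacbaa
Runs:
  'a' x 2 => "a2"
  'b' x 1 => "b1"
  'a' x 3 => "a3"
  'c' x 1 => "c1"
  'b' x 1 => "b1"
  'a' x 2 => "a2"
Compressed: "a2b1a3c1b1a2"
Compressed length: 12

12
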